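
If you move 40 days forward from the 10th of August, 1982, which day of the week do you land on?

Aug 10, 1982 is a Tuesday.
40 mod 7 = 5, so 40 days after a Tuesday is Tuesday + 5 = Sunday.

Sunday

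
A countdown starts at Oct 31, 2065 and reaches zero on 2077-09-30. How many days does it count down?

4352

Oct 31, 2065 → Oct 31, 2066: 365 days.
Oct 31, 2066 → Oct 31, 2067: 365 days.
Oct 31, 2067 → Oct 31, 2068: 366 days (Feb 29, 2068 is in that span).
Oct 31, 2068 → Oct 31, 2069: 365 days.
Oct 31, 2069 → Oct 31, 2070: 365 days.
Oct 31, 2070 → Oct 31, 2071: 365 days.
Oct 31, 2071 → Oct 31, 2072: 366 days (Feb 29, 2072 is in that span).
Oct 31, 2072 → Oct 31, 2073: 365 days.
Oct 31, 2073 → Oct 31, 2074: 365 days.
Oct 31, 2074 → Oct 31, 2075: 365 days.
Oct 31, 2075 → Oct 31, 2076: 366 days (Feb 29, 2076 is in that span).
Oct 31, 2076 → Nov 30, 2076: 30 days (October has 31).
Nov 30, 2076 → Dec 30, 2076: 30 days (November has 30).
Dec 30, 2076 → Jan 30, 2077: 31 days (December has 31).
Jan 30, 2077 → Feb 28, 2077: 29 days (January has 31).
Feb 28, 2077 → Mar 28, 2077: 28 days (February has 28).
Mar 28, 2077 → Apr 28, 2077: 31 days (March has 31).
Apr 28, 2077 → May 28, 2077: 30 days (April has 30).
May 28, 2077 → Jun 28, 2077: 31 days (May has 31).
Jun 28, 2077 → Jul 28, 2077: 30 days (June has 30).
Jul 28, 2077 → Aug 28, 2077: 31 days (July has 31).
Aug 28, 2077 → Sep 28, 2077: 31 days (August has 31).
Sep 28, 2077 → Sep 30, 2077: 2 days.
Total: 4352 days.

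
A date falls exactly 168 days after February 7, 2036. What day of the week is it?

Thursday

First find the weekday of Feb 7, 2036. Doomsday rule: the anchor day for the 2000s is Tuesday. For year 36: 36÷12 = 3 r 0, and 0÷4 = 0, so 3+0+0 = 3.
Tuesday + 3 ≡ Friday — that's 2036's doomsday.
In February the doomsday date is Feb 29 (2036 is a leap year (divisible by 4)).
Feb 7 is 22 days before Feb 29; 22 mod 7 = 1, so Friday − 1 = Thursday.
168 mod 7 = 0, so 168 days after a Thursday is Thursday + 0 = Thursday.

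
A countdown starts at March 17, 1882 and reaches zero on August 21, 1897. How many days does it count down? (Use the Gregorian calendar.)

Mar 17, 1882 → Mar 17, 1883: 365 days.
Mar 17, 1883 → Mar 17, 1884: 366 days (Feb 29, 1884 is in that span).
Mar 17, 1884 → Mar 17, 1885: 365 days.
Mar 17, 1885 → Mar 17, 1886: 365 days.
Mar 17, 1886 → Mar 17, 1887: 365 days.
Mar 17, 1887 → Mar 17, 1888: 366 days (Feb 29, 1888 is in that span).
Mar 17, 1888 → Mar 17, 1889: 365 days.
Mar 17, 1889 → Mar 17, 1890: 365 days.
Mar 17, 1890 → Mar 17, 1891: 365 days.
Mar 17, 1891 → Mar 17, 1892: 366 days (Feb 29, 1892 is in that span).
Mar 17, 1892 → Mar 17, 1893: 365 days.
Mar 17, 1893 → Mar 17, 1894: 365 days.
Mar 17, 1894 → Mar 17, 1895: 365 days.
Mar 17, 1895 → Mar 17, 1896: 366 days (Feb 29, 1896 is in that span).
Mar 17, 1896 → Mar 17, 1897: 365 days.
Mar 17, 1897 → Apr 17, 1897: 31 days (March has 31).
Apr 17, 1897 → May 17, 1897: 30 days (April has 30).
May 17, 1897 → Jun 17, 1897: 31 days (May has 31).
Jun 17, 1897 → Jul 17, 1897: 30 days (June has 30).
Jul 17, 1897 → Aug 17, 1897: 31 days (July has 31).
Aug 17, 1897 → Aug 21, 1897: 4 days.
Total: 5636 days.

5636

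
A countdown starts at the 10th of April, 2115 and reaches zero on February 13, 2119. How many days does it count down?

1405

Apr 10, 2115 → Apr 10, 2116: 366 days (Feb 29, 2116 is in that span).
Apr 10, 2116 → Apr 10, 2117: 365 days.
Apr 10, 2117 → Apr 10, 2118: 365 days.
Apr 10, 2118 → May 10, 2118: 30 days (April has 30).
May 10, 2118 → Jun 10, 2118: 31 days (May has 31).
Jun 10, 2118 → Jul 10, 2118: 30 days (June has 30).
Jul 10, 2118 → Aug 10, 2118: 31 days (July has 31).
Aug 10, 2118 → Sep 10, 2118: 31 days (August has 31).
Sep 10, 2118 → Oct 10, 2118: 30 days (September has 30).
Oct 10, 2118 → Nov 10, 2118: 31 days (October has 31).
Nov 10, 2118 → Dec 10, 2118: 30 days (November has 30).
Dec 10, 2118 → Jan 10, 2119: 31 days (December has 31).
Jan 10, 2119 → Feb 10, 2119: 31 days (January has 31).
Feb 10, 2119 → Feb 13, 2119: 3 days.
Total: 1405 days.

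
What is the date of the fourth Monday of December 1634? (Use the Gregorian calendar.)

December 1, 1634 is a Friday.
The first Monday is therefore December 4 (3 days later).
The fourth Monday is 4 + 3×7 = December 25.

December 25, 1634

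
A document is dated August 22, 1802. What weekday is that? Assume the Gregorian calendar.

Doomsday rule: the anchor day for the 1800s is Friday. For year 02: 2÷12 = 0 r 2, and 2÷4 = 0, so 0+2+0 = 2.
Friday + 2 ≡ Sunday — that's 1802's doomsday.
In August the doomsday date is Aug 8.
Aug 22 is 14 days after Aug 8; 14 mod 7 = 0, so Sunday + 0 = Sunday.

Sunday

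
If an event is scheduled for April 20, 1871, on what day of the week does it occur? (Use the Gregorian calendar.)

January 1, 1871 is a Sunday.
Jan 1, 1871 → Feb 1, 1871: 31 days (January has 31).
Feb 1, 1871 → Mar 1, 1871: 28 days (February has 28).
Mar 1, 1871 → Apr 1, 1871: 31 days (March has 31).
Apr 1, 1871 → Apr 20, 1871: 19 days.
Total: 109 days.
109 mod 7 = 4, so Sunday + 4 = Thursday.

Thursday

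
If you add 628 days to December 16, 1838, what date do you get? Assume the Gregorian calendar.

September 4, 1840

+365 (one year) → Dec 16, 1839 (263 left).
Dec has 31 days: +16 → Jan 1, 1840 (247 left).
Jan has 31 days: +31 → Feb 1, 1840 (216 left).
Feb has 29 days: +29 → Mar 1, 1840 (187 left).
Mar has 31 days: +31 → Apr 1, 1840 (156 left).
Apr has 30 days: +30 → May 1, 1840 (126 left).
May has 31 days: +31 → Jun 1, 1840 (95 left).
Jun has 30 days: +30 → Jul 1, 1840 (65 left).
Jul has 31 days: +31 → Aug 1, 1840 (34 left).
Aug has 31 days: +31 → Sep 1, 1840 (3 left).
+3 → Sep 4, 1840.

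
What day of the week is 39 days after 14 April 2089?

Monday

First find the weekday of Apr 14, 2089. Doomsday rule: the anchor day for the 2000s is Tuesday. For year 89: 89÷12 = 7 r 5, and 5÷4 = 1, so 7+5+1 = 13.
Tuesday + 13 ≡ Monday — that's 2089's doomsday.
In April the doomsday date is Apr 4.
Apr 14 is 10 days after Apr 4; 10 mod 7 = 3, so Monday + 3 = Thursday.
39 mod 7 = 4, so 39 days after a Thursday is Thursday + 4 = Monday.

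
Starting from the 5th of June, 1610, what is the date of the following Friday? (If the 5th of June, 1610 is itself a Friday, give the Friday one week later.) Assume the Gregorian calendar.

Jun 5, 1610 is a Saturday.
From Saturday to the next Friday is 6 days.
Jun 5, 1610 + 6 = Jun 11, 1610.

June 11, 1610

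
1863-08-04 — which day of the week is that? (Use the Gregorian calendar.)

Doomsday rule: the anchor day for the 1800s is Friday. For year 63: 63÷12 = 5 r 3, and 3÷4 = 0, so 5+3+0 = 8.
Friday + 8 ≡ Saturday — that's 1863's doomsday.
In August the doomsday date is Aug 8.
Aug 4 is 4 days before Aug 8; 4 mod 7 = 4, so Saturday − 4 = Tuesday.

Tuesday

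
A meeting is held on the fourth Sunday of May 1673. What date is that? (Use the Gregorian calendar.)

May 28, 1673

May 1, 1673 is a Monday.
The first Sunday is therefore May 7 (6 days later).
The fourth Sunday is 7 + 3×7 = May 28.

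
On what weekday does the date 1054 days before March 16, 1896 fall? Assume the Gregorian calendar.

First find the weekday of Mar 16, 1896. Doomsday rule: the anchor day for the 1800s is Friday. For year 96: 96÷12 = 8 r 0, and 0÷4 = 0, so 8+0+0 = 8.
Friday + 8 ≡ Saturday — that's 1896's doomsday.
In March the doomsday date is Mar 14.
Mar 16 is 2 days after Mar 14; 2 mod 7 = 2, so Saturday + 2 = Monday.
1054 mod 7 = 4, so 1054 days before a Monday is Monday − 4 = Thursday.

Thursday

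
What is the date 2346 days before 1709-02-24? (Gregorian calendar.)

September 23, 1702

−366 (one year; includes Feb 29, 1708) → Feb 24, 1708 (1980 left).
−365 (one year) → Feb 24, 1707 (1615 left).
−365 (one year) → Feb 24, 1706 (1250 left).
−365 (one year) → Feb 24, 1705 (885 left).
−366 (one year; includes Feb 29, 1704) → Feb 24, 1704 (519 left).
−365 (one year) → Feb 24, 1703 (154 left).
−24 → Jan 31, 1703 (end of Jan, 31 days; 130 left).
−31 → Dec 31, 1702 (end of Dec, 31 days; 99 left).
−31 → Nov 30, 1702 (end of Nov, 30 days; 68 left).
−30 → Oct 31, 1702 (end of Oct, 31 days; 38 left).
−31 → Sep 30, 1702 (end of Sep, 30 days; 7 left).
−7 → Sep 23, 1702.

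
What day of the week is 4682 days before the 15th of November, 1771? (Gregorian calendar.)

Saturday

First find the weekday of Nov 15, 1771. Doomsday rule: the anchor day for the 1700s is Sunday. For year 71: 71÷12 = 5 r 11, and 11÷4 = 2, so 5+11+2 = 18.
Sunday + 18 ≡ Thursday — that's 1771's doomsday.
In November the doomsday date is Nov 7.
Nov 15 is 8 days after Nov 7; 8 mod 7 = 1, so Thursday + 1 = Friday.
4682 mod 7 = 6, so 4682 days before a Friday is Friday − 6 = Saturday.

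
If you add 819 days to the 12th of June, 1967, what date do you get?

+366 (one year; includes Feb 29, 1968) → Jun 12, 1968 (453 left).
+365 (one year) → Jun 12, 1969 (88 left).
Jun has 30 days: +19 → Jul 1, 1969 (69 left).
Jul has 31 days: +31 → Aug 1, 1969 (38 left).
Aug has 31 days: +31 → Sep 1, 1969 (7 left).
+7 → Sep 8, 1969.

September 8, 1969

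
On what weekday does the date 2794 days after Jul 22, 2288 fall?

Monday

Jul 22, 2288 is a Sunday.
2794 mod 7 = 1, so 2794 days after a Sunday is Sunday + 1 = Monday.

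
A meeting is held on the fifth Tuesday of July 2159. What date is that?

July 31, 2159

July 1, 2159 is a Sunday.
The first Tuesday is therefore July 3 (2 days later).
The fifth Tuesday is 3 + 4×7 = July 31.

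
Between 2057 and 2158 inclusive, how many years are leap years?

Multiples of 4 in [2057,2158]: 25.
Of those, multiples of 100: 1 (not leap unless ÷400).
Multiples of 400: 0.
Leap years = 25 − 1 + 0 = 24.

24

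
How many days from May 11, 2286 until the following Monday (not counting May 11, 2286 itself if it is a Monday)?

6

May 11, 2286 is a Tuesday.
From Tuesday to the next Monday is 6 days.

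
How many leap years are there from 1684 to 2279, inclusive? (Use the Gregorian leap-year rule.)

144

Multiples of 4 in [1684,2279]: 149.
Of those, multiples of 100: 6 (not leap unless ÷400).
Multiples of 400: 1.
Leap years = 149 − 6 + 1 = 144.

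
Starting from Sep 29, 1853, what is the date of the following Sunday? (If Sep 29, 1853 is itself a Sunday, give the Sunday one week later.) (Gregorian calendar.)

Sep 29, 1853 is a Thursday.
From Thursday to the next Sunday is 3 days.
Sep 29, 1853 + 3 = Oct 2, 1853.

October 2, 1853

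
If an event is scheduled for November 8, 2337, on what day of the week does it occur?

Monday

Doomsday rule: the anchor day for the 2300s is Wednesday. For year 37: 37÷12 = 3 r 1, and 1÷4 = 0, so 3+1+0 = 4.
Wednesday + 4 ≡ Sunday — that's 2337's doomsday.
In November the doomsday date is Nov 7.
Nov 8 is 1 day after Nov 7; 1 mod 7 = 1, so Sunday + 1 = Monday.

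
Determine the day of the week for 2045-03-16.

Doomsday rule: the anchor day for the 2000s is Tuesday. For year 45: 45÷12 = 3 r 9, and 9÷4 = 2, so 3+9+2 = 14.
Tuesday + 14 ≡ Tuesday — that's 2045's doomsday.
In March the doomsday date is Mar 14.
Mar 16 is 2 days after Mar 14; 2 mod 7 = 2, so Tuesday + 2 = Thursday.

Thursday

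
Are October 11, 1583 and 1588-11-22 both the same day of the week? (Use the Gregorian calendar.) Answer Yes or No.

Yes

From Oct 11, 1583 to Nov 22, 1588 is 1869 days.
1869 mod 7 = 0, so they are the same weekday.
(Oct 11, 1583 is a Tuesday; Nov 22, 1588 is a Tuesday.)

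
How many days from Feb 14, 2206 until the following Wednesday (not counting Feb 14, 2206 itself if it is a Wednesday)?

5

Feb 14, 2206 is a Friday.
From Friday to the next Wednesday is 5 days.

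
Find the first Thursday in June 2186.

June 1, 2186 is a Thursday.
The first Thursday is therefore June 1 (same day).

June 1, 2186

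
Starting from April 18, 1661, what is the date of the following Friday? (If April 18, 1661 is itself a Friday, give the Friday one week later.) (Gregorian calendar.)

Apr 18, 1661 is a Monday.
From Monday to the next Friday is 4 days.
Apr 18, 1661 + 4 = Apr 22, 1661.

April 22, 1661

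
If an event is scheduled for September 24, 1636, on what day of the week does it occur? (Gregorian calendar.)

Doomsday rule: the anchor day for the 1600s is Tuesday. For year 36: 36÷12 = 3 r 0, and 0÷4 = 0, so 3+0+0 = 3.
Tuesday + 3 ≡ Friday — that's 1636's doomsday.
In September the doomsday date is Sep 5.
Sep 24 is 19 days after Sep 5; 19 mod 7 = 5, so Friday + 5 = Wednesday.

Wednesday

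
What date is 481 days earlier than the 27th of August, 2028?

May 4, 2027

−366 (one year; includes Feb 29, 2028) → Aug 27, 2027 (115 left).
−27 → Jul 31, 2027 (end of Jul, 31 days; 88 left).
−31 → Jun 30, 2027 (end of Jun, 30 days; 57 left).
−30 → May 31, 2027 (end of May, 31 days; 27 left).
−27 → May 4, 2027.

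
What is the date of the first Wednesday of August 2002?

August 7, 2002

August 1, 2002 is a Thursday.
The first Wednesday is therefore August 7 (6 days later).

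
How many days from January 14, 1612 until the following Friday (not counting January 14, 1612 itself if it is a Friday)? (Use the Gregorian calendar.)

Jan 14, 1612 is a Saturday.
From Saturday to the next Friday is 6 days.

6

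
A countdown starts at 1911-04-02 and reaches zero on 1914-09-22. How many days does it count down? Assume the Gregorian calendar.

Apr 2, 1911 → Apr 2, 1912: 366 days (Feb 29, 1912 is in that span).
Apr 2, 1912 → Apr 2, 1913: 365 days.
Apr 2, 1913 → Apr 2, 1914: 365 days.
Apr 2, 1914 → May 2, 1914: 30 days (April has 30).
May 2, 1914 → Jun 2, 1914: 31 days (May has 31).
Jun 2, 1914 → Jul 2, 1914: 30 days (June has 30).
Jul 2, 1914 → Aug 2, 1914: 31 days (July has 31).
Aug 2, 1914 → Sep 2, 1914: 31 days (August has 31).
Sep 2, 1914 → Sep 22, 1914: 20 days.
Total: 1269 days.

1269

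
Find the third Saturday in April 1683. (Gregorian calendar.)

April 17, 1683

April 1, 1683 is a Thursday.
The first Saturday is therefore April 3 (2 days later).
The third Saturday is 3 + 2×7 = April 17.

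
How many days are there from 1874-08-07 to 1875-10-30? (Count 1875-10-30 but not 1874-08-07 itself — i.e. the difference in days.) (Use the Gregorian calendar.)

Aug 7, 1874 → Aug 7, 1875: 365 days.
Aug 7, 1875 → Sep 7, 1875: 31 days (August has 31).
Sep 7, 1875 → Oct 7, 1875: 30 days (September has 30).
Oct 7, 1875 → Oct 30, 1875: 23 days.
Total: 449 days.

449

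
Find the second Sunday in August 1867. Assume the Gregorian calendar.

August 1, 1867 is a Thursday.
The first Sunday is therefore August 4 (3 days later).
The second Sunday is 4 + 1×7 = August 11.

August 11, 1867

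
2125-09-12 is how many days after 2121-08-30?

1474

Aug 30, 2121 → Aug 30, 2122: 365 days.
Aug 30, 2122 → Aug 30, 2123: 365 days.
Aug 30, 2123 → Aug 30, 2124: 366 days (Feb 29, 2124 is in that span).
Aug 30, 2124 → Sep 30, 2124: 31 days (August has 31).
Sep 30, 2124 → Oct 30, 2124: 30 days (September has 30).
Oct 30, 2124 → Nov 30, 2124: 31 days (October has 31).
Nov 30, 2124 → Dec 30, 2124: 30 days (November has 30).
Dec 30, 2124 → Jan 30, 2125: 31 days (December has 31).
Jan 30, 2125 → Feb 28, 2125: 29 days (January has 31).
Feb 28, 2125 → Mar 28, 2125: 28 days (February has 28).
Mar 28, 2125 → Apr 28, 2125: 31 days (March has 31).
Apr 28, 2125 → May 28, 2125: 30 days (April has 30).
May 28, 2125 → Jun 28, 2125: 31 days (May has 31).
Jun 28, 2125 → Jul 28, 2125: 30 days (June has 30).
Jul 28, 2125 → Aug 28, 2125: 31 days (July has 31).
Aug 28, 2125 → Sep 12, 2125: 15 days.
Total: 1474 days.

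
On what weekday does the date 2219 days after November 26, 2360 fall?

Saturday

Nov 26, 2360 is a Saturday.
2219 mod 7 = 0, so 2219 days after a Saturday is Saturday + 0 = Saturday.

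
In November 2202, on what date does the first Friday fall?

November 1, 2202 is a Monday.
The first Friday is therefore November 5 (4 days later).

November 5, 2202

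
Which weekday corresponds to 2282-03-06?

Monday

Doomsday rule: the anchor day for the 2200s is Friday. For year 82: 82÷12 = 6 r 10, and 10÷4 = 2, so 6+10+2 = 18.
Friday + 18 ≡ Tuesday — that's 2282's doomsday.
In March the doomsday date is Mar 14.
Mar 6 is 8 days before Mar 14; 8 mod 7 = 1, so Tuesday − 1 = Monday.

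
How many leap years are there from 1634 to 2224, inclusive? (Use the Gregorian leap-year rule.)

Multiples of 4 in [1634,2224]: 148.
Of those, multiples of 100: 6 (not leap unless ÷400).
Multiples of 400: 1.
Leap years = 148 − 6 + 1 = 143.

143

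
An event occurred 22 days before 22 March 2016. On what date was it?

−22 → Feb 29, 2016 (end of Feb, 29 days; 0 left).

February 29, 2016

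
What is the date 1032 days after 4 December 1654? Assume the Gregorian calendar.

+365 (one year) → Dec 4, 1655 (667 left).
+366 (one year; includes Feb 29, 1656) → Dec 4, 1656 (301 left).
Dec has 31 days: +28 → Jan 1, 1657 (273 left).
Jan has 31 days: +31 → Feb 1, 1657 (242 left).
Feb has 28 days: +28 → Mar 1, 1657 (214 left).
Mar has 31 days: +31 → Apr 1, 1657 (183 left).
Apr has 30 days: +30 → May 1, 1657 (153 left).
May has 31 days: +31 → Jun 1, 1657 (122 left).
Jun has 30 days: +30 → Jul 1, 1657 (92 left).
Jul has 31 days: +31 → Aug 1, 1657 (61 left).
Aug has 31 days: +31 → Sep 1, 1657 (30 left).
Sep has 30 days: +30 → Oct 1, 1657 (0 left).

October 1, 1657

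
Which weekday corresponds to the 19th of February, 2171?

Doomsday rule: the anchor day for the 2100s is Sunday. For year 71: 71÷12 = 5 r 11, and 11÷4 = 2, so 5+11+2 = 18.
Sunday + 18 ≡ Thursday — that's 2171's doomsday.
In February the doomsday date is Feb 28 (2171 is not a leap year).
Feb 19 is 9 days before Feb 28; 9 mod 7 = 2, so Thursday − 2 = Tuesday.

Tuesday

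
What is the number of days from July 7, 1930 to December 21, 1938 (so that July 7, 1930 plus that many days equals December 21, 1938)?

Jul 7, 1930 → Jul 7, 1931: 365 days.
Jul 7, 1931 → Jul 7, 1932: 366 days (Feb 29, 1932 is in that span).
Jul 7, 1932 → Jul 7, 1933: 365 days.
Jul 7, 1933 → Jul 7, 1934: 365 days.
Jul 7, 1934 → Jul 7, 1935: 365 days.
Jul 7, 1935 → Jul 7, 1936: 366 days (Feb 29, 1936 is in that span).
Jul 7, 1936 → Jul 7, 1937: 365 days.
Jul 7, 1937 → Jul 7, 1938: 365 days.
Jul 7, 1938 → Aug 7, 1938: 31 days (July has 31).
Aug 7, 1938 → Sep 7, 1938: 31 days (August has 31).
Sep 7, 1938 → Oct 7, 1938: 30 days (September has 30).
Oct 7, 1938 → Nov 7, 1938: 31 days (October has 31).
Nov 7, 1938 → Dec 7, 1938: 30 days (November has 30).
Dec 7, 1938 → Dec 21, 1938: 14 days.
Total: 3089 days.

3089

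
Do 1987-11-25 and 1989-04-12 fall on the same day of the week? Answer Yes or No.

Yes

From Nov 25, 1987 to Apr 12, 1989 is 504 days.
504 mod 7 = 0, so they are the same weekday.
(Nov 25, 1987 is a Wednesday; Apr 12, 1989 is a Wednesday.)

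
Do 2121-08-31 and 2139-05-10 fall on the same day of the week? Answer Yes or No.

Yes

From Aug 31, 2121 to May 10, 2139 is 6461 days.
6461 mod 7 = 0, so they are the same weekday.
(Aug 31, 2121 is a Sunday; May 10, 2139 is a Sunday.)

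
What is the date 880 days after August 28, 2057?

January 25, 2060

+365 (one year) → Aug 28, 2058 (515 left).
+365 (one year) → Aug 28, 2059 (150 left).
Aug has 31 days: +4 → Sep 1, 2059 (146 left).
Sep has 30 days: +30 → Oct 1, 2059 (116 left).
Oct has 31 days: +31 → Nov 1, 2059 (85 left).
Nov has 30 days: +30 → Dec 1, 2059 (55 left).
Dec has 31 days: +31 → Jan 1, 2060 (24 left).
+24 → Jan 25, 2060.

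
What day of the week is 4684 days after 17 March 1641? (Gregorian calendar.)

Monday

Mar 17, 1641 is a Sunday.
4684 mod 7 = 1, so 4684 days after a Sunday is Sunday + 1 = Monday.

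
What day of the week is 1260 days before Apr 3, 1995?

Monday

First find the weekday of Apr 3, 1995. Doomsday rule: the anchor day for the 1900s is Wednesday. For year 95: 95÷12 = 7 r 11, and 11÷4 = 2, so 7+11+2 = 20.
Wednesday + 20 ≡ Tuesday — that's 1995's doomsday.
In April the doomsday date is Apr 4.
Apr 3 is 1 day before Apr 4; 1 mod 7 = 1, so Tuesday − 1 = Monday.
1260 mod 7 = 0, so 1260 days before a Monday is Monday − 0 = Monday.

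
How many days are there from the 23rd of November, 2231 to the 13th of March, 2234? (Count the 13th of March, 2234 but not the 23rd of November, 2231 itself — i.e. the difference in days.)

Nov 23, 2231 → Nov 23, 2232: 366 days (Feb 29, 2232 is in that span).
Nov 23, 2232 → Nov 23, 2233: 365 days.
Nov 23, 2233 → Dec 23, 2233: 30 days (November has 30).
Dec 23, 2233 → Jan 23, 2234: 31 days (December has 31).
Jan 23, 2234 → Feb 23, 2234: 31 days (January has 31).
Feb 23, 2234 → Mar 13, 2234: 18 days.
Total: 841 days.

841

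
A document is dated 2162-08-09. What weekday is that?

Monday

Doomsday rule: the anchor day for the 2100s is Sunday. For year 62: 62÷12 = 5 r 2, and 2÷4 = 0, so 5+2+0 = 7.
Sunday + 7 ≡ Sunday — that's 2162's doomsday.
In August the doomsday date is Aug 8.
Aug 9 is 1 day after Aug 8; 1 mod 7 = 1, so Sunday + 1 = Monday.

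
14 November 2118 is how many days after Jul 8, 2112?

Jul 8, 2112 → Jul 8, 2113: 365 days.
Jul 8, 2113 → Jul 8, 2114: 365 days.
Jul 8, 2114 → Jul 8, 2115: 365 days.
Jul 8, 2115 → Jul 8, 2116: 366 days (Feb 29, 2116 is in that span).
Jul 8, 2116 → Jul 8, 2117: 365 days.
Jul 8, 2117 → Jul 8, 2118: 365 days.
Jul 8, 2118 → Aug 8, 2118: 31 days (July has 31).
Aug 8, 2118 → Sep 8, 2118: 31 days (August has 31).
Sep 8, 2118 → Oct 8, 2118: 30 days (September has 30).
Oct 8, 2118 → Nov 8, 2118: 31 days (October has 31).
Nov 8, 2118 → Nov 14, 2118: 6 days.
Total: 2320 days.

2320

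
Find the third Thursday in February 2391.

February 21, 2391

February 1, 2391 is a Friday.
The first Thursday is therefore February 7 (6 days later).
The third Thursday is 7 + 2×7 = February 21.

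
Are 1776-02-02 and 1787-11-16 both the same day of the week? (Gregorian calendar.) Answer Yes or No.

Yes

From Feb 2, 1776 to Nov 16, 1787 is 4305 days.
4305 mod 7 = 0, so they are the same weekday.
(Feb 2, 1776 is a Friday; Nov 16, 1787 is a Friday.)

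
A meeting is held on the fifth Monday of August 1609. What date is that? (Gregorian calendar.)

August 1, 1609 is a Saturday.
The first Monday is therefore August 3 (2 days later).
The fifth Monday is 3 + 4×7 = August 31.

August 31, 1609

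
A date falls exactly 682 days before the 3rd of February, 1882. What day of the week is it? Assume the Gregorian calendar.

Feb 3, 1882 is a Friday.
682 mod 7 = 3, so 682 days before a Friday is Friday − 3 = Tuesday.

Tuesday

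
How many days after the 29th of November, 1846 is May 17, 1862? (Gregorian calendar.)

5648

Nov 29, 1846 → Nov 29, 1847: 365 days.
Nov 29, 1847 → Nov 29, 1848: 366 days (Feb 29, 1848 is in that span).
Nov 29, 1848 → Nov 29, 1849: 365 days.
Nov 29, 1849 → Nov 29, 1850: 365 days.
Nov 29, 1850 → Nov 29, 1851: 365 days.
Nov 29, 1851 → Nov 29, 1852: 366 days (Feb 29, 1852 is in that span).
Nov 29, 1852 → Nov 29, 1853: 365 days.
Nov 29, 1853 → Nov 29, 1854: 365 days.
Nov 29, 1854 → Nov 29, 1855: 365 days.
Nov 29, 1855 → Nov 29, 1856: 366 days (Feb 29, 1856 is in that span).
Nov 29, 1856 → Nov 29, 1857: 365 days.
Nov 29, 1857 → Nov 29, 1858: 365 days.
Nov 29, 1858 → Nov 29, 1859: 365 days.
Nov 29, 1859 → Nov 29, 1860: 366 days (Feb 29, 1860 is in that span).
Nov 29, 1860 → Nov 29, 1861: 365 days.
Nov 29, 1861 → Dec 29, 1861: 30 days (November has 30).
Dec 29, 1861 → Jan 29, 1862: 31 days (December has 31).
Jan 29, 1862 → Feb 28, 1862: 30 days (January has 31).
Feb 28, 1862 → Mar 28, 1862: 28 days (February has 28).
Mar 28, 1862 → Apr 28, 1862: 31 days (March has 31).
Apr 28, 1862 → May 17, 1862: 19 days.
Total: 5648 days.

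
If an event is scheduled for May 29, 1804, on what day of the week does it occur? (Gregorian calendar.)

Tuesday

Doomsday rule: the anchor day for the 1800s is Friday. For year 04: 4÷12 = 0 r 4, and 4÷4 = 1, so 0+4+1 = 5.
Friday + 5 ≡ Wednesday — that's 1804's doomsday.
In May the doomsday date is May 9.
May 29 is 20 days after May 9; 20 mod 7 = 6, so Wednesday + 6 = Tuesday.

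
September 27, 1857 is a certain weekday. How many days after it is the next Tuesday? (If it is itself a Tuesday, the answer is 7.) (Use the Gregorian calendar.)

Sep 27, 1857 is a Sunday.
From Sunday to the next Tuesday is 2 days.

2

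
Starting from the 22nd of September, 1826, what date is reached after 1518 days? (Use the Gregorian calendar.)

+365 (one year) → Sep 22, 1827 (1153 left).
+366 (one year; includes Feb 29, 1828) → Sep 22, 1828 (787 left).
+365 (one year) → Sep 22, 1829 (422 left).
+365 (one year) → Sep 22, 1830 (57 left).
Sep has 30 days: +9 → Oct 1, 1830 (48 left).
Oct has 31 days: +31 → Nov 1, 1830 (17 left).
+17 → Nov 18, 1830.

November 18, 1830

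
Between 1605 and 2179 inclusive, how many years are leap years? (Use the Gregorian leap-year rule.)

Multiples of 4 in [1605,2179]: 143.
Of those, multiples of 100: 5 (not leap unless ÷400).
Multiples of 400: 1.
Leap years = 143 − 5 + 1 = 139.

139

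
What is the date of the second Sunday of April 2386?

April 13, 2386

April 1, 2386 is a Tuesday.
The first Sunday is therefore April 6 (5 days later).
The second Sunday is 6 + 1×7 = April 13.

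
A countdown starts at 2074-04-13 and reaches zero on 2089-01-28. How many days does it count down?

Apr 13, 2074 → Apr 13, 2075: 365 days.
Apr 13, 2075 → Apr 13, 2076: 366 days (Feb 29, 2076 is in that span).
Apr 13, 2076 → Apr 13, 2077: 365 days.
Apr 13, 2077 → Apr 13, 2078: 365 days.
Apr 13, 2078 → Apr 13, 2079: 365 days.
Apr 13, 2079 → Apr 13, 2080: 366 days (Feb 29, 2080 is in that span).
Apr 13, 2080 → Apr 13, 2081: 365 days.
Apr 13, 2081 → Apr 13, 2082: 365 days.
Apr 13, 2082 → Apr 13, 2083: 365 days.
Apr 13, 2083 → Apr 13, 2084: 366 days (Feb 29, 2084 is in that span).
Apr 13, 2084 → Apr 13, 2085: 365 days.
Apr 13, 2085 → Apr 13, 2086: 365 days.
Apr 13, 2086 → Apr 13, 2087: 365 days.
Apr 13, 2087 → Apr 13, 2088: 366 days (Feb 29, 2088 is in that span).
Apr 13, 2088 → May 13, 2088: 30 days (April has 30).
May 13, 2088 → Jun 13, 2088: 31 days (May has 31).
Jun 13, 2088 → Jul 13, 2088: 30 days (June has 30).
Jul 13, 2088 → Aug 13, 2088: 31 days (July has 31).
Aug 13, 2088 → Sep 13, 2088: 31 days (August has 31).
Sep 13, 2088 → Oct 13, 2088: 30 days (September has 30).
Oct 13, 2088 → Nov 13, 2088: 31 days (October has 31).
Nov 13, 2088 → Dec 13, 2088: 30 days (November has 30).
Dec 13, 2088 → Jan 13, 2089: 31 days (December has 31).
Jan 13, 2089 → Jan 28, 2089: 15 days.
Total: 5404 days.

5404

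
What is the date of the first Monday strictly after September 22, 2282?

Sep 22, 2282 is a Friday.
From Friday to the next Monday is 3 days.
Sep 22, 2282 + 3 = Sep 25, 2282.

September 25, 2282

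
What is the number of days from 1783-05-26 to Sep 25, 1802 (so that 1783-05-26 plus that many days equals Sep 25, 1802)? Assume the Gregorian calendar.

May 26, 1783 → May 26, 1784: 366 days (Feb 29, 1784 is in that span).
May 26, 1784 → May 26, 1785: 365 days.
May 26, 1785 → May 26, 1786: 365 days.
May 26, 1786 → May 26, 1787: 365 days.
May 26, 1787 → May 26, 1788: 366 days (Feb 29, 1788 is in that span).
May 26, 1788 → May 26, 1789: 365 days.
May 26, 1789 → May 26, 1790: 365 days.
May 26, 1790 → May 26, 1791: 365 days.
May 26, 1791 → May 26, 1792: 366 days (Feb 29, 1792 is in that span).
May 26, 1792 → May 26, 1793: 365 days.
May 26, 1793 → May 26, 1794: 365 days.
May 26, 1794 → May 26, 1795: 365 days.
May 26, 1795 → May 26, 1796: 366 days (Feb 29, 1796 is in that span).
May 26, 1796 → May 26, 1797: 365 days.
May 26, 1797 → May 26, 1798: 365 days.
May 26, 1798 → May 26, 1799: 365 days.
May 26, 1799 → May 26, 1800: 365 days.
May 26, 1800 → May 26, 1801: 365 days.
May 26, 1801 → May 26, 1802: 365 days.
May 26, 1802 → Jun 26, 1802: 31 days (May has 31).
Jun 26, 1802 → Jul 26, 1802: 30 days (June has 30).
Jul 26, 1802 → Aug 26, 1802: 31 days (July has 31).
Aug 26, 1802 → Sep 25, 1802: 30 days.
Total: 7061 days.

7061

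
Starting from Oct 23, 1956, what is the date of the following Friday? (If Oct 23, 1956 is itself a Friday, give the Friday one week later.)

Oct 23, 1956 is a Tuesday.
From Tuesday to the next Friday is 3 days.
Oct 23, 1956 + 3 = Oct 26, 1956.

October 26, 1956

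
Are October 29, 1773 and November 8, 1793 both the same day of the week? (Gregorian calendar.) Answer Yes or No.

From Oct 29, 1773 to Nov 8, 1793 is 7315 days.
7315 mod 7 = 0, so they are the same weekday.
(Oct 29, 1773 is a Friday; Nov 8, 1793 is a Friday.)

Yes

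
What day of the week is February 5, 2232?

Sunday

Doomsday rule: the anchor day for the 2200s is Friday. For year 32: 32÷12 = 2 r 8, and 8÷4 = 2, so 2+8+2 = 12.
Friday + 12 ≡ Wednesday — that's 2232's doomsday.
In February the doomsday date is Feb 29 (2232 is a leap year (divisible by 4)).
Feb 5 is 24 days before Feb 29; 24 mod 7 = 3, so Wednesday − 3 = Sunday.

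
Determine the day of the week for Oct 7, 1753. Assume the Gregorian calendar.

Doomsday rule: the anchor day for the 1700s is Sunday. For year 53: 53÷12 = 4 r 5, and 5÷4 = 1, so 4+5+1 = 10.
Sunday + 10 ≡ Wednesday — that's 1753's doomsday.
In October the doomsday date is Oct 10.
Oct 7 is 3 days before Oct 10; 3 mod 7 = 3, so Wednesday − 3 = Sunday.

Sunday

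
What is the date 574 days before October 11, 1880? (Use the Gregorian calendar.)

−366 (one year; includes Feb 29, 1880) → Oct 11, 1879 (208 left).
−11 → Sep 30, 1879 (end of Sep, 30 days; 197 left).
−30 → Aug 31, 1879 (end of Aug, 31 days; 167 left).
−31 → Jul 31, 1879 (end of Jul, 31 days; 136 left).
−31 → Jun 30, 1879 (end of Jun, 30 days; 105 left).
−30 → May 31, 1879 (end of May, 31 days; 75 left).
−31 → Apr 30, 1879 (end of Apr, 30 days; 44 left).
−30 → Mar 31, 1879 (end of Mar, 31 days; 14 left).
−14 → Mar 17, 1879.

March 17, 1879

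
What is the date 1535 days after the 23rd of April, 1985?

July 6, 1989

+365 (one year) → Apr 23, 1986 (1170 left).
+365 (one year) → Apr 23, 1987 (805 left).
+366 (one year; includes Feb 29, 1988) → Apr 23, 1988 (439 left).
+365 (one year) → Apr 23, 1989 (74 left).
Apr has 30 days: +8 → May 1, 1989 (66 left).
May has 31 days: +31 → Jun 1, 1989 (35 left).
Jun has 30 days: +30 → Jul 1, 1989 (5 left).
+5 → Jul 6, 1989.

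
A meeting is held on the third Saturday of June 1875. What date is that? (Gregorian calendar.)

June 19, 1875

June 1, 1875 is a Tuesday.
The first Saturday is therefore June 5 (4 days later).
The third Saturday is 5 + 2×7 = June 19.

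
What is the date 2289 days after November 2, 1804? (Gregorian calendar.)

+365 (one year) → Nov 2, 1805 (1924 left).
+365 (one year) → Nov 2, 1806 (1559 left).
+365 (one year) → Nov 2, 1807 (1194 left).
+366 (one year; includes Feb 29, 1808) → Nov 2, 1808 (828 left).
+365 (one year) → Nov 2, 1809 (463 left).
+365 (one year) → Nov 2, 1810 (98 left).
Nov has 30 days: +29 → Dec 1, 1810 (69 left).
Dec has 31 days: +31 → Jan 1, 1811 (38 left).
Jan has 31 days: +31 → Feb 1, 1811 (7 left).
+7 → Feb 8, 1811.

February 8, 1811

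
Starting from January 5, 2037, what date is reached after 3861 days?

+365 (one year) → Jan 5, 2038 (3496 left).
+365 (one year) → Jan 5, 2039 (3131 left).
+365 (one year) → Jan 5, 2040 (2766 left).
+366 (one year; includes Feb 29, 2040) → Jan 5, 2041 (2400 left).
+365 (one year) → Jan 5, 2042 (2035 left).
+365 (one year) → Jan 5, 2043 (1670 left).
+365 (one year) → Jan 5, 2044 (1305 left).
+366 (one year; includes Feb 29, 2044) → Jan 5, 2045 (939 left).
+365 (one year) → Jan 5, 2046 (574 left).
+365 (one year) → Jan 5, 2047 (209 left).
Jan has 31 days: +27 → Feb 1, 2047 (182 left).
Feb has 28 days: +28 → Mar 1, 2047 (154 left).
Mar has 31 days: +31 → Apr 1, 2047 (123 left).
Apr has 30 days: +30 → May 1, 2047 (93 left).
May has 31 days: +31 → Jun 1, 2047 (62 left).
Jun has 30 days: +30 → Jul 1, 2047 (32 left).
Jul has 31 days: +31 → Aug 1, 2047 (1 left).
+1 → Aug 2, 2047.

August 2, 2047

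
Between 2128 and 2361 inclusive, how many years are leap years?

Multiples of 4 in [2128,2361]: 59.
Of those, multiples of 100: 2 (not leap unless ÷400).
Multiples of 400: 0.
Leap years = 59 − 2 + 0 = 57.

57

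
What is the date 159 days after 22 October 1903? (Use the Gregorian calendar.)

March 29, 1904

Oct has 31 days: +10 → Nov 1, 1903 (149 left).
Nov has 30 days: +30 → Dec 1, 1903 (119 left).
Dec has 31 days: +31 → Jan 1, 1904 (88 left).
Jan has 31 days: +31 → Feb 1, 1904 (57 left).
Feb has 29 days: +29 → Mar 1, 1904 (28 left).
+28 → Mar 29, 1904.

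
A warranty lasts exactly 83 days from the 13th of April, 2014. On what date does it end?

Apr has 30 days: +18 → May 1, 2014 (65 left).
May has 31 days: +31 → Jun 1, 2014 (34 left).
Jun has 30 days: +30 → Jul 1, 2014 (4 left).
+4 → Jul 5, 2014.

July 5, 2014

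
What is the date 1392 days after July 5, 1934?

April 27, 1938

+365 (one year) → Jul 5, 1935 (1027 left).
+366 (one year; includes Feb 29, 1936) → Jul 5, 1936 (661 left).
+365 (one year) → Jul 5, 1937 (296 left).
Jul has 31 days: +27 → Aug 1, 1937 (269 left).
Aug has 31 days: +31 → Sep 1, 1937 (238 left).
Sep has 30 days: +30 → Oct 1, 1937 (208 left).
Oct has 31 days: +31 → Nov 1, 1937 (177 left).
Nov has 30 days: +30 → Dec 1, 1937 (147 left).
Dec has 31 days: +31 → Jan 1, 1938 (116 left).
Jan has 31 days: +31 → Feb 1, 1938 (85 left).
Feb has 28 days: +28 → Mar 1, 1938 (57 left).
Mar has 31 days: +31 → Apr 1, 1938 (26 left).
+26 → Apr 27, 1938.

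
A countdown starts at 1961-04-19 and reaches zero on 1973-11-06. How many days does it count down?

4584

Apr 19, 1961 → Apr 19, 1962: 365 days.
Apr 19, 1962 → Apr 19, 1963: 365 days.
Apr 19, 1963 → Apr 19, 1964: 366 days (Feb 29, 1964 is in that span).
Apr 19, 1964 → Apr 19, 1965: 365 days.
Apr 19, 1965 → Apr 19, 1966: 365 days.
Apr 19, 1966 → Apr 19, 1967: 365 days.
Apr 19, 1967 → Apr 19, 1968: 366 days (Feb 29, 1968 is in that span).
Apr 19, 1968 → Apr 19, 1969: 365 days.
Apr 19, 1969 → Apr 19, 1970: 365 days.
Apr 19, 1970 → Apr 19, 1971: 365 days.
Apr 19, 1971 → Apr 19, 1972: 366 days (Feb 29, 1972 is in that span).
Apr 19, 1972 → Apr 19, 1973: 365 days.
Apr 19, 1973 → May 19, 1973: 30 days (April has 30).
May 19, 1973 → Jun 19, 1973: 31 days (May has 31).
Jun 19, 1973 → Jul 19, 1973: 30 days (June has 30).
Jul 19, 1973 → Aug 19, 1973: 31 days (July has 31).
Aug 19, 1973 → Sep 19, 1973: 31 days (August has 31).
Sep 19, 1973 → Oct 19, 1973: 30 days (September has 30).
Oct 19, 1973 → Nov 6, 1973: 18 days.
Total: 4584 days.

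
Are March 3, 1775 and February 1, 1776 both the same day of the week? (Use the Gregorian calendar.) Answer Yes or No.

From Mar 3, 1775 to Feb 1, 1776 is 335 days.
335 mod 7 = 6, so they are different weekdays.
(Mar 3, 1775 is a Friday; Feb 1, 1776 is a Thursday.)

No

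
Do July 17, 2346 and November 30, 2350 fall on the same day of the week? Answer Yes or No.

No

From Jul 17, 2346 to Nov 30, 2350 is 1597 days.
1597 mod 7 = 1, so they are different weekdays.
(Jul 17, 2346 is a Wednesday; Nov 30, 2350 is a Thursday.)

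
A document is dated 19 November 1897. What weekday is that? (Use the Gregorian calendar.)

January 1, 1897 is a Friday.
Jan 1, 1897 → Feb 1, 1897: 31 days (January has 31).
Feb 1, 1897 → Mar 1, 1897: 28 days (February has 28).
Mar 1, 1897 → Apr 1, 1897: 31 days (March has 31).
Apr 1, 1897 → May 1, 1897: 30 days (April has 30).
May 1, 1897 → Jun 1, 1897: 31 days (May has 31).
Jun 1, 1897 → Jul 1, 1897: 30 days (June has 30).
Jul 1, 1897 → Aug 1, 1897: 31 days (July has 31).
Aug 1, 1897 → Sep 1, 1897: 31 days (August has 31).
Sep 1, 1897 → Oct 1, 1897: 30 days (September has 30).
Oct 1, 1897 → Nov 1, 1897: 31 days (October has 31).
Nov 1, 1897 → Nov 19, 1897: 18 days.
Total: 322 days.
322 mod 7 = 0, so Friday + 0 = Friday.

Friday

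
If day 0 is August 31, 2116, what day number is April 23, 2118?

600

Aug 31, 2116 → Aug 31, 2117: 365 days.
Aug 31, 2117 → Sep 30, 2117: 30 days (August has 31).
Sep 30, 2117 → Oct 30, 2117: 30 days (September has 30).
Oct 30, 2117 → Nov 30, 2117: 31 days (October has 31).
Nov 30, 2117 → Dec 30, 2117: 30 days (November has 30).
Dec 30, 2117 → Jan 30, 2118: 31 days (December has 31).
Jan 30, 2118 → Feb 28, 2118: 29 days (January has 31).
Feb 28, 2118 → Mar 28, 2118: 28 days (February has 28).
Mar 28, 2118 → Apr 23, 2118: 26 days.
Total: 600 days.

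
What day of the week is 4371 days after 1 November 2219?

Nov 1, 2219 is a Monday.
4371 mod 7 = 3, so 4371 days after a Monday is Monday + 3 = Thursday.

Thursday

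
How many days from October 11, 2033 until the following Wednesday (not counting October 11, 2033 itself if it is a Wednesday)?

1

Oct 11, 2033 is a Tuesday.
From Tuesday to the next Wednesday is 1 day.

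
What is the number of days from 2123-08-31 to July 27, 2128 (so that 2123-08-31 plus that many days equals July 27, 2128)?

1792

Aug 31, 2123 → Aug 31, 2124: 366 days (Feb 29, 2124 is in that span).
Aug 31, 2124 → Aug 31, 2125: 365 days.
Aug 31, 2125 → Aug 31, 2126: 365 days.
Aug 31, 2126 → Aug 31, 2127: 365 days.
Aug 31, 2127 → Sep 30, 2127: 30 days (August has 31).
Sep 30, 2127 → Oct 30, 2127: 30 days (September has 30).
Oct 30, 2127 → Nov 30, 2127: 31 days (October has 31).
Nov 30, 2127 → Dec 30, 2127: 30 days (November has 30).
Dec 30, 2127 → Jan 30, 2128: 31 days (December has 31).
Jan 30, 2128 → Feb 29, 2128: 30 days (January has 31).
Feb 29, 2128 → Mar 29, 2128: 29 days (February has 29).
Mar 29, 2128 → Apr 29, 2128: 31 days (March has 31).
Apr 29, 2128 → May 29, 2128: 30 days (April has 30).
May 29, 2128 → Jun 29, 2128: 31 days (May has 31).
Jun 29, 2128 → Jul 27, 2128: 28 days.
Total: 1792 days.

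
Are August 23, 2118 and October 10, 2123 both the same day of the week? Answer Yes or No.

From Aug 23, 2118 to Oct 10, 2123 is 1874 days.
1874 mod 7 = 5, so they are different weekdays.
(Aug 23, 2118 is a Tuesday; Oct 10, 2123 is a Sunday.)

No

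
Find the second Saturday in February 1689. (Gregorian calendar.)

February 12, 1689

February 1, 1689 is a Tuesday.
The first Saturday is therefore February 5 (4 days later).
The second Saturday is 5 + 1×7 = February 12.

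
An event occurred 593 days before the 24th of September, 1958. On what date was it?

−365 (one year) → Sep 24, 1957 (228 left).
−24 → Aug 31, 1957 (end of Aug, 31 days; 204 left).
−31 → Jul 31, 1957 (end of Jul, 31 days; 173 left).
−31 → Jun 30, 1957 (end of Jun, 30 days; 142 left).
−30 → May 31, 1957 (end of May, 31 days; 112 left).
−31 → Apr 30, 1957 (end of Apr, 30 days; 81 left).
−30 → Mar 31, 1957 (end of Mar, 31 days; 51 left).
−31 → Feb 28, 1957 (end of Feb, 28 days; 20 left).
−20 → Feb 8, 1957.

February 8, 1957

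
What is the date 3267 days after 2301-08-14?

July 25, 2310

+365 (one year) → Aug 14, 2302 (2902 left).
+365 (one year) → Aug 14, 2303 (2537 left).
+366 (one year; includes Feb 29, 2304) → Aug 14, 2304 (2171 left).
+365 (one year) → Aug 14, 2305 (1806 left).
+365 (one year) → Aug 14, 2306 (1441 left).
+365 (one year) → Aug 14, 2307 (1076 left).
+366 (one year; includes Feb 29, 2308) → Aug 14, 2308 (710 left).
+365 (one year) → Aug 14, 2309 (345 left).
Aug has 31 days: +18 → Sep 1, 2309 (327 left).
Sep has 30 days: +30 → Oct 1, 2309 (297 left).
Oct has 31 days: +31 → Nov 1, 2309 (266 left).
Nov has 30 days: +30 → Dec 1, 2309 (236 left).
Dec has 31 days: +31 → Jan 1, 2310 (205 left).
Jan has 31 days: +31 → Feb 1, 2310 (174 left).
Feb has 28 days: +28 → Mar 1, 2310 (146 left).
Mar has 31 days: +31 → Apr 1, 2310 (115 left).
Apr has 30 days: +30 → May 1, 2310 (85 left).
May has 31 days: +31 → Jun 1, 2310 (54 left).
Jun has 30 days: +30 → Jul 1, 2310 (24 left).
+24 → Jul 25, 2310.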